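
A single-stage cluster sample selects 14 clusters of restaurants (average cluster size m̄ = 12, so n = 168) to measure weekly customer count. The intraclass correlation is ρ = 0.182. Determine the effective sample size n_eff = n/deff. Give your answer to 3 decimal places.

deff = 1 + (12 − 1)·0.182 = 1 + 2.002 = 3.002.
n_eff = 168 / 3.002 = 55.963.

55.963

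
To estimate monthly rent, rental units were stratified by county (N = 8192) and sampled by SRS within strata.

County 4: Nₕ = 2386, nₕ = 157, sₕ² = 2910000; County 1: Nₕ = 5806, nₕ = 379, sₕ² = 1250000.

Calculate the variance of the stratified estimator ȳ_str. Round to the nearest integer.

Var(ȳ_str) = Σₕ Wₕ²(1 − fₕ)sₕ²/nₕ with Wₕ = Nₕ/N, N = 8192.
County 4: Wₕ = 0.29125977; term = 0.29125977²·(1 − 0.06580050)·2910000/157 = 1468.9058.
County 1: Wₕ = 0.70874023; term = 0.70874023²·(1 − 0.06527730)·1250000/379 = 1548.559.
Sum = 3017.4648.

3017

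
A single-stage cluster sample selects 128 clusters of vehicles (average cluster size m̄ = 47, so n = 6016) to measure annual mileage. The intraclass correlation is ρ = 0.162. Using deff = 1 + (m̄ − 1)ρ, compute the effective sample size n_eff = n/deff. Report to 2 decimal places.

711.78

deff = 1 + (47 − 1)·0.162 = 1 + 7.452 = 8.452.
n_eff = 6016 / 8.452 = 711.78.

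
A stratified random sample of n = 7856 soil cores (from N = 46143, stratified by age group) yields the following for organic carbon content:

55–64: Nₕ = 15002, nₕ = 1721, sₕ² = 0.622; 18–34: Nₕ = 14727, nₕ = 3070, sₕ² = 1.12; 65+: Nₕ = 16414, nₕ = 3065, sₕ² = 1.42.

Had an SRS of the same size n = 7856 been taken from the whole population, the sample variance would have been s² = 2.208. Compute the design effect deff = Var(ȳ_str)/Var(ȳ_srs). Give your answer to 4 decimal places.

0.4756

Var(ȳ_str) = Σ Wₕ²(1−fₕ)sₕ²/nₕ with Wₕ = Nₕ/46143:
  55–64: (15002/46143)²·(1−1721/15002)·0.622/1721 = 3.3820327 × 10^-5
  18–34: (14727/46143)²·(1−3070/14727)·1.12/3070 = 2.9415015 × 10^-5
  65+: (16414/46143)²·(1−3065/16414)·1.42/3065 = 4.767705 × 10^-5
  → Var(ȳ_str) = 1.1091239 × 10^-4.
Var(ȳ_srs) = (1 − 7856/46143)·2.208/7856 = 2.3320782 × 10^-4.
deff = (1.1091239 × 10^-4) / (2.3320782 × 10^-4) = 0.4756.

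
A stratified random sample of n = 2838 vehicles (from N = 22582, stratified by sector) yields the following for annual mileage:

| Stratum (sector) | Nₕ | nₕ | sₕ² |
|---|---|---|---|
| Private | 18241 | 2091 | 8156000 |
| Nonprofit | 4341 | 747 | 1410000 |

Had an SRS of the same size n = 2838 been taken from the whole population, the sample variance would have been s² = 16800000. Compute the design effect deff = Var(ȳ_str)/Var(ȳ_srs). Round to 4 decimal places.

0.4465

Var(ȳ_str) = Σ Wₕ²(1−fₕ)sₕ²/nₕ with Wₕ = Nₕ/22582:
  Private: (18241/22582)²·(1−2091/18241)·8156000/2091 = 2253.3028
  Nonprofit: (4341/22582)²·(1−747/4341)·1410000/747 = 57.748614
  → Var(ȳ_str) = 2311.0514.
Var(ȳ_srs) = (1 − 2838/22582)·16800000/2838 = 5175.7064.
deff = 2311.0514 / 5175.7064 = 0.4465.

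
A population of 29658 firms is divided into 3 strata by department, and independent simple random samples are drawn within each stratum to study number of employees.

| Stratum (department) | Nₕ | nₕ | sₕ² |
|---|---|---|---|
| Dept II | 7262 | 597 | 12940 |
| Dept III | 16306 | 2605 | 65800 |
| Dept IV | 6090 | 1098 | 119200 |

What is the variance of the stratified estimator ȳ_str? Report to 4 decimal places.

11.3604

Var(ȳ_str) = Σₕ Wₕ²(1 − fₕ)sₕ²/nₕ with Wₕ = Nₕ/N, N = 29658.
Dept II: Wₕ = 0.24485805; term = 0.24485805²·(1 − 0.08220876)·12940/597 = 1.1927039.
Dept III: Wₕ = 0.54980107; term = 0.54980107²·(1 − 0.15975714)·65800/2605 = 6.4155538.
Dept IV: Wₕ = 0.20534089; term = 0.20534089²·(1 − 0.18029557)·119200/1098 = 3.7521662.
Sum = 11.360424.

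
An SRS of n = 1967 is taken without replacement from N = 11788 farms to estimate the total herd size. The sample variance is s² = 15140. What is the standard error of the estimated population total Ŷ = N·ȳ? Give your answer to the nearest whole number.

Var(Ŷ) = N²·Var(ȳ) = N²·(1 − n/N)·s²/n.
f = 1967/11788 = 0.16686461; Var(ȳ) = 0.83313539·15140/1967 = 6.4126435.
Var(Ŷ) = 11788² · 6.4126435 = 8.9108134 × 10^8.
SE(Ŷ) = √(8.9108134 × 10^8) = 29851.

29851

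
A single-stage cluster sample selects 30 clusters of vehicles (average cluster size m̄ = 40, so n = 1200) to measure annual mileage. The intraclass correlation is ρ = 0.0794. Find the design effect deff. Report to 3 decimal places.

deff = 1 + (40 − 1)·0.0794 = 1 + 3.0966 = 4.0966.

4.097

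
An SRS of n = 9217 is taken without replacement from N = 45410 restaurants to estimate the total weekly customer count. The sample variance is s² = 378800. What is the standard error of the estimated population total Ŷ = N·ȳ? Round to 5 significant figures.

259900

Var(Ŷ) = N²·Var(ȳ) = N²·(1 − n/N)·s²/n.
f = 9217/45410 = 0.20297291; Var(ȳ) = 0.79702709·378800/9217 = 32.756196.
Var(Ŷ) = 45410² · 32.756196 = 6.7545507 × 10^10.
SE(Ŷ) = √(6.7545507 × 10^10) = 259900.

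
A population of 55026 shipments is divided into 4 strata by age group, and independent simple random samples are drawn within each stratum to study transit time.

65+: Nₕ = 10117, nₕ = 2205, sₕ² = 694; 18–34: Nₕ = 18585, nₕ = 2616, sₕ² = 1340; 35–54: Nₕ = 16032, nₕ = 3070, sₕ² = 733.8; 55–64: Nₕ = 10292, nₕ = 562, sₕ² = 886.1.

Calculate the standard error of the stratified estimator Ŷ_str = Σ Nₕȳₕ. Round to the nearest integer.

Var(Ŷ_str) = Σₕ Nₕ²(1 − fₕ)sₕ²/nₕ.
65+: 10117²·(1 − 2205/10117)·694/2205 = 2.5193523 × 10^7.
18–34: 18585²·(1 − 2616/18585)·1340/2616 = 1.5202232 × 10^8.
35–54: 16032²·(1 − 3070/16032)·733.8/3070 = 4.967056 × 10^7.
55–64: 10292²·(1 − 562/10292)·886.1/562 = 1.578916 × 10^8.
Sum = 3.84778 × 10^8.
SE = √(3.84778 × 10^8) = 19616.

19616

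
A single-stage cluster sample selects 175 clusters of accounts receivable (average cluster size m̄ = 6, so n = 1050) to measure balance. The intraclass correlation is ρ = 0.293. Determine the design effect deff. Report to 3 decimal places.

deff = 1 + (6 − 1)·0.293 = 1 + 1.465 = 2.465.

2.465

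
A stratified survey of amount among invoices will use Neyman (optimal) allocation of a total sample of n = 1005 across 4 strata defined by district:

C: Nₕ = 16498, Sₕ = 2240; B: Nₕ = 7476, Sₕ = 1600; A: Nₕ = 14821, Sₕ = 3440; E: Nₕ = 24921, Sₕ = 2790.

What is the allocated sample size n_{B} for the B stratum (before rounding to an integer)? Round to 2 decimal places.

Neyman allocation: nₕ = n·NₕSₕ / Σⱼ NⱼSⱼ.
Σ NⱼSⱼ = 16498·2240 + 7476·1600 + 14821·3440 + 24921·2790 = 1.6943095 × 10^8.
n_{B} = 1005·7476·1600 / (1.6943095 × 10^8) = 70.95.

70.95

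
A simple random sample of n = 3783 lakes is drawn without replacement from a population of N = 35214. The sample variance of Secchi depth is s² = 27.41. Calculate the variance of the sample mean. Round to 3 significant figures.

Under SRS without replacement, Var(ȳ) = (1 − f)·s²/n with f = n/N = 3783/35214 = 0.10742886.
Var(ȳ) = (1 − 0.10742886)·27.41/3783 = 0.89257114·0.0072455723 = 0.0064671887.

0.00647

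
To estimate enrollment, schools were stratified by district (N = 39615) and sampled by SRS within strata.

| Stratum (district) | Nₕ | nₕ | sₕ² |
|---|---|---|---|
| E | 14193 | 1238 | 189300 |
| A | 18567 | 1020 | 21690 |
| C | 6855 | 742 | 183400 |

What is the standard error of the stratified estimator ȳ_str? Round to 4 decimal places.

Var(ȳ_str) = Σₕ Wₕ²(1 − fₕ)sₕ²/nₕ with Wₕ = Nₕ/N, N = 39615.
E: Wₕ = 0.35827338; term = 0.35827338²·(1 − 0.08722610)·189300/1238 = 17.915225.
A: Wₕ = 0.46868610; term = 0.46868610²·(1 − 0.05493618)·21690/1020 = 4.414532.
C: Wₕ = 0.17304051; term = 0.17304051²·(1 − 0.10824216)·183400/742 = 6.5999092.
Sum = 28.929666.
SE = √(28.929666) = 5.3786.

5.3786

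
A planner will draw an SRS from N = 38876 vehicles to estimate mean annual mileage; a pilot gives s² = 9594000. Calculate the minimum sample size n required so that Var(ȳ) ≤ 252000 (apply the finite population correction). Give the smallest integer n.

Without fpc, n₀ = s²/D = 9594000/252000 = 38.0714.
With fpc, (1 − n/N)·s²/n ≤ D requires n ≥ n₀/(1 + n₀/N) = 38.0714/(1 + 38.0714/38876) = 38.0342.
Rounding up, n = 39.

39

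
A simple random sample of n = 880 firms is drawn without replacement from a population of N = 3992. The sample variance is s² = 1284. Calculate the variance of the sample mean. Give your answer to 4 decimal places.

1.1374

Under SRS without replacement, Var(ȳ) = (1 − f)·s²/n with f = n/N = 880/3992 = 0.22044088.
Var(ȳ) = (1 − 0.22044088)·1284/880 = 0.77955912·1.4590909 = 1.1374476.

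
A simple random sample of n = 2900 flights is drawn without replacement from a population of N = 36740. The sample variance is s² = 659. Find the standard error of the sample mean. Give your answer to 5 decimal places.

Under SRS without replacement, Var(ȳ) = (1 − f)·s²/n with f = n/N = 2900/36740 = 0.07893304.
Var(ȳ) = (1 − 0.07893304)·659/2900 = 0.92106696·0.22724138 = 0.20930453.
SE(ȳ) = √(0.20930453) = 0.45750.

0.45750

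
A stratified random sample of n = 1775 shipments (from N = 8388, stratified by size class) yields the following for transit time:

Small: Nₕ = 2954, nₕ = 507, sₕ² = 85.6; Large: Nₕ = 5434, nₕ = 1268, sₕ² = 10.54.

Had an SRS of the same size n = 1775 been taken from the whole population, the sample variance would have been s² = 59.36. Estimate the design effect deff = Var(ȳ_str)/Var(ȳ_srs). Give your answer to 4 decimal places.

0.7593

Var(ȳ_str) = Σ Wₕ²(1−fₕ)sₕ²/nₕ with Wₕ = Nₕ/8388:
  Small: (2954/8388)²·(1−507/2954)·85.6/507 = 0.017345764
  Large: (5434/8388)²·(1−1268/5434)·10.54/1268 = 0.002674505
  → Var(ȳ_str) = 0.020020269.
Var(ȳ_srs) = (1 − 1775/8388)·59.36/1775 = 0.026365477.
deff = 0.020020269 / 0.026365477 = 0.7593.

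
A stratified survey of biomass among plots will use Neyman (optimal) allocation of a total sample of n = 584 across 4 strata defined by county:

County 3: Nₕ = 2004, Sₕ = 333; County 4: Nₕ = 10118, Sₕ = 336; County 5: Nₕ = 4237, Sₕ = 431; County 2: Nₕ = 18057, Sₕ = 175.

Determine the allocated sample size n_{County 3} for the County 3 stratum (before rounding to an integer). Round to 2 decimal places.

Neyman allocation: nₕ = n·NₕSₕ / Σⱼ NⱼSⱼ.
Σ NⱼSⱼ = 2004·333 + 10118·336 + 4237·431 + 18057·175 = 9.053102 × 10^6.
n_{County 3} = 584·2004·333 / (9.053102 × 10^6) = 43.05.

43.05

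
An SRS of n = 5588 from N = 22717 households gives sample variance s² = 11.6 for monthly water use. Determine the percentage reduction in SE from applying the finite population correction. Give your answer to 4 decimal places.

13.1659

f = n/N = 5588/22717 = 0.24598318.
SE_no-fpc = √(s²/n) = 0.045561792; SE_fpc = √((1−f)s²/n) = 0.039563191.
Ratio = √(1−f) = 0.86834142. Reduction = 100·(1 − 0.86834142) = 13.1659%.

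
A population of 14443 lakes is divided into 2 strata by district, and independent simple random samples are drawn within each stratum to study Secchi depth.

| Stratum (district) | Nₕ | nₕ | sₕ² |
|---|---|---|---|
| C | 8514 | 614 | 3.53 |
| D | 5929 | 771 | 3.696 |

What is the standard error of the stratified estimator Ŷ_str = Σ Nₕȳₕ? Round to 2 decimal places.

Var(Ŷ_str) = Σₕ Nₕ²(1 − fₕ)sₕ²/nₕ.
C: 8514²·(1 − 614/8514)·3.53/614 = 386693.68.
D: 5929²·(1 − 771/5929)·3.696/771 = 146602.16.
Sum = 533295.84.
SE = √(533295.84) = 730.27.

730.27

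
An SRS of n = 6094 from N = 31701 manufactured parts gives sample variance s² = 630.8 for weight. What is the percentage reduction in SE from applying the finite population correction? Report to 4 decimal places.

10.1242

f = n/N = 6094/31701 = 0.19223368.
SE_no-fpc = √(s²/n) = 0.32173227; SE_fpc = √((1−f)s²/n) = 0.28915951.
Ratio = √(1−f) = 0.89875821. Reduction = 100·(1 − 0.89875821) = 10.1242%.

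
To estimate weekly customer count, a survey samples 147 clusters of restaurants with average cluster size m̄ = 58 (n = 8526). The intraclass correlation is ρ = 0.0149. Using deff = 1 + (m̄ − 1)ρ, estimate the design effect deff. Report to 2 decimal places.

1.85

deff = 1 + (58 − 1)·0.0149 = 1 + 0.8493 = 1.8493.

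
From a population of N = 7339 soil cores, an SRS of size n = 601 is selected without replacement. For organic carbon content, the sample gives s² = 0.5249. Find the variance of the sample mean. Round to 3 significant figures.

8.02 × 10^-4

Under SRS without replacement, Var(ȳ) = (1 − f)·s²/n with f = n/N = 601/7339 = 0.08189127.
Var(ȳ) = (1 − 0.08189127)·0.5249/601 = 0.91810873·8.733777 × 10^-4 = 8.018557 × 10^-4.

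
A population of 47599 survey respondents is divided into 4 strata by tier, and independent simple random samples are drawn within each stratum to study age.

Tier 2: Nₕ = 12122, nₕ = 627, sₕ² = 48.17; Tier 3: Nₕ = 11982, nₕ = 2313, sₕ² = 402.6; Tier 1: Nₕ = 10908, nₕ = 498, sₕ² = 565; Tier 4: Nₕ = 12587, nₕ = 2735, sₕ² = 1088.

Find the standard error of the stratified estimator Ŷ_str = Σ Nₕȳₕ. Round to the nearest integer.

14458

Var(Ŷ_str) = Σₕ Nₕ²(1 − fₕ)sₕ²/nₕ.
Tier 2: 12122²·(1 − 627/12122)·48.17/627 = 1.070514 × 10^7.
Tier 3: 11982²·(1 − 2313/11982)·402.6/2313 = 2.0165501 × 10^7.
Tier 1: 10908²·(1 − 498/10908)·565/498 = 1.2882939 × 10^8.
Tier 4: 12587²·(1 − 2735/12587)·1088/2735 = 4.9330805 × 10^7.
Sum = 2.0903084 × 10^8.
SE = √(2.0903084 × 10^8) = 14458.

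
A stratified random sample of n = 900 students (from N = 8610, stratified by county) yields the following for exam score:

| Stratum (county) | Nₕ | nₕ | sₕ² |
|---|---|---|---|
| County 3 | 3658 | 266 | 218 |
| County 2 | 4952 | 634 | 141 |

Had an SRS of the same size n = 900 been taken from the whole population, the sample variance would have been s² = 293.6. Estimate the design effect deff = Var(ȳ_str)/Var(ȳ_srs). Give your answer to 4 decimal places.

Var(ȳ_str) = Σ Wₕ²(1−fₕ)sₕ²/nₕ with Wₕ = Nₕ/8610:
  County 3: (3658/8610)²·(1−266/3658)·218/266 = 0.13717283
  County 2: (4952/8610)²·(1−634/4952)·141/634 = 0.064148547
  → Var(ȳ_str) = 0.20132138.
Var(ȳ_srs) = (1 − 900/8610)·293.6/900 = 0.29212234.
deff = 0.20132138 / 0.29212234 = 0.6892.

0.6892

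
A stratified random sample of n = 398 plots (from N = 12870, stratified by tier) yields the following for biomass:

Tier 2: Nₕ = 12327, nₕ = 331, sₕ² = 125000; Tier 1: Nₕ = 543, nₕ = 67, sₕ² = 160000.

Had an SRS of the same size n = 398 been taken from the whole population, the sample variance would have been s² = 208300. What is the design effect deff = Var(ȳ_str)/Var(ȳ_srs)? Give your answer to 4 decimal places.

0.6721

Var(ȳ_str) = Σ Wₕ²(1−fₕ)sₕ²/nₕ with Wₕ = Nₕ/12870:
  Tier 2: (12327/12870)²·(1−331/12327)·125000/331 = 337.1466
  Tier 1: (543/12870)²·(1−67/543)·160000/67 = 3.7264463
  → Var(ȳ_str) = 340.87305.
Var(ȳ_srs) = (1 − 398/12870)·208300/398 = 507.18191.
deff = 340.87305 / 507.18191 = 0.6721.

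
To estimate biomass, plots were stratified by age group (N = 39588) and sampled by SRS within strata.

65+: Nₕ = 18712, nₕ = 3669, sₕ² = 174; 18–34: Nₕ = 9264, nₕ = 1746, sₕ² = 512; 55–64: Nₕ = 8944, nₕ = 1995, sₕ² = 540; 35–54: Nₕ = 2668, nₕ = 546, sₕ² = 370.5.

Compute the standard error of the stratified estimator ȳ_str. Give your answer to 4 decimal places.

Var(ȳ_str) = Σₕ Wₕ²(1 − fₕ)sₕ²/nₕ with Wₕ = Nₕ/N, N = 39588.
65+: Wₕ = 0.47266849; term = 0.47266849²·(1 − 0.19607738)·174/3669 = 0.0085178321.
18–34: Wₕ = 0.23401031; term = 0.23401031²·(1 − 0.18847150)·512/1746 = 0.013031652.
55–64: Wₕ = 0.22592705; term = 0.22592705²·(1 − 0.22305456)·540/1995 = 0.010734402.
35–54: Wₕ = 0.06739416; term = 0.06739416²·(1 − 0.20464768)·370.5/546 = 0.002451318.
Sum = 0.034735204.
SE = √(0.034735204) = 0.1864.

0.1864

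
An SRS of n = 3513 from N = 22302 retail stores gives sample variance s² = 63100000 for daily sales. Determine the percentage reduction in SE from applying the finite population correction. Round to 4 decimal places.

8.2133

f = n/N = 3513/22302 = 0.15751950.
SE_no-fpc = √(s²/n) = 134.02185; SE_fpc = √((1−f)s²/n) = 123.01428.
Ratio = √(1−f) = 0.91786736. Reduction = 100·(1 − 0.91786736) = 8.2133%.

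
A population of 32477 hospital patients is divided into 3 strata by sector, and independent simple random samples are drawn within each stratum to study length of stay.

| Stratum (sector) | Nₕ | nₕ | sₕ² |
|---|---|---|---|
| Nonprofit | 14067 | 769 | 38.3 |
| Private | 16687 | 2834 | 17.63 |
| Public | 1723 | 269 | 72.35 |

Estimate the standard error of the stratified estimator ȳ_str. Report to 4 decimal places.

0.1041

Var(ȳ_str) = Σₕ Wₕ²(1 − fₕ)sₕ²/nₕ with Wₕ = Nₕ/N, N = 32477.
Nonprofit: Wₕ = 0.43313730; term = 0.43313730²·(1 − 0.05466695)·38.3/769 = 0.0088330043.
Private: Wₕ = 0.51380977; term = 0.51380977²·(1 − 0.16983280)·17.63/2834 = 0.0013633983.
Public: Wₕ = 0.05305293; term = 0.05305293²·(1 − 0.15612304)·72.35/269 = 6.3882827 × 10^-4.
Sum = 0.010835231.
SE = √(0.010835231) = 0.1041.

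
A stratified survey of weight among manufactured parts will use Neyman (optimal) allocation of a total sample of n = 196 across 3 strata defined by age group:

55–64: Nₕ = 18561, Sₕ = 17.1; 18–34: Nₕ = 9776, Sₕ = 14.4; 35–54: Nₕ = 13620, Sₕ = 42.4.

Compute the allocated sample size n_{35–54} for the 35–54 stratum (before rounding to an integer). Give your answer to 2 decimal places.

Neyman allocation: nₕ = n·NₕSₕ / Σⱼ NⱼSⱼ.
Σ NⱼSⱼ = 18561·17.1 + 9776·14.4 + 13620·42.4 = 1.0356555 × 10^6.
n_{35–54} = 196·13620·42.4 / (1.0356555 × 10^6) = 109.29.

109.29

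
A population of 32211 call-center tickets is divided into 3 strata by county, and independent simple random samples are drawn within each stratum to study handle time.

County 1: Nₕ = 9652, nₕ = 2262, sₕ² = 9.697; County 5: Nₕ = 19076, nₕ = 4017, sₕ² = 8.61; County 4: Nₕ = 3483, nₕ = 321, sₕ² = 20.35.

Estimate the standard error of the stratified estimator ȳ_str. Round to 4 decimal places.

Var(ȳ_str) = Σₕ Wₕ²(1 − fₕ)sₕ²/nₕ with Wₕ = Nₕ/N, N = 32211.
County 1: Wₕ = 0.29964919; term = 0.29964919²·(1 − 0.23435557)·9.697/2262 = 2.9471221 × 10^-4.
County 5: Wₕ = 0.59222005; term = 0.59222005²·(1 − 0.21057874)·8.61/4017 = 5.9343936 × 10^-4.
County 4: Wₕ = 0.10813076; term = 0.10813076²·(1 − 0.09216193)·20.35/321 = 6.7292445 × 10^-4.
Sum = 0.001561076.
SE = √(0.001561076) = 0.0395.

0.0395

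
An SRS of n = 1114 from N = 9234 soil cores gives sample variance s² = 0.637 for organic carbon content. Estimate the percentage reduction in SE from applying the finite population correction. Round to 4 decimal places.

6.2259

f = n/N = 1114/9234 = 0.12064111.
SE_no-fpc = √(s²/n) = 0.023912618; SE_fpc = √((1−f)s²/n) = 0.022423851.
Ratio = √(1−f) = 0.93774138. Reduction = 100·(1 − 0.93774138) = 6.2259%.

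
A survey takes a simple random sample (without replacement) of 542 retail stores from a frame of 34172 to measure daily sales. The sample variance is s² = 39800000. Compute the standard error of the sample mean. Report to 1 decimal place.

Under SRS without replacement, Var(ȳ) = (1 − f)·s²/n with f = n/N = 542/34172 = 0.01586094.
Var(ȳ) = (1 − 0.01586094)·39800000/542 = 0.98413906·73431.734 = 72267.038.
SE(ȳ) = √(72267.038) = 268.8.

268.8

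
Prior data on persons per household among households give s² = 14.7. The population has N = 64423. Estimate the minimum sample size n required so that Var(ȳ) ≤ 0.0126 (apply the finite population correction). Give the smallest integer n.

1146

Without fpc, n₀ = s²/D = 14.7/0.0126 = 1166.6667.
With fpc, (1 − n/N)·s²/n ≤ D requires n ≥ n₀/(1 + n₀/N) = 1166.6667/(1 + 1166.6667/64423) = 1145.9148.
Rounding up, n = 1146.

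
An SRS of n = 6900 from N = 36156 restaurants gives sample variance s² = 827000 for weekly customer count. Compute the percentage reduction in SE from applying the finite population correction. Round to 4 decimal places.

f = n/N = 6900/36156 = 0.19083969.
SE_no-fpc = √(s²/n) = 10.947834; SE_fpc = √((1−f)s²/n) = 9.8479423.
Ratio = √(1−f) = 0.89953338. Reduction = 100·(1 − 0.89953338) = 10.0467%.

10.0467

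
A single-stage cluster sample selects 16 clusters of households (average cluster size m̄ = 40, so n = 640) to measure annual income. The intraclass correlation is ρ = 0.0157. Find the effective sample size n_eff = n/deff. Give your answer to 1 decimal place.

396.9

deff = 1 + (40 − 1)·0.0157 = 1 + 0.6123 = 1.6123.
n_eff = 640 / 1.6123 = 396.9.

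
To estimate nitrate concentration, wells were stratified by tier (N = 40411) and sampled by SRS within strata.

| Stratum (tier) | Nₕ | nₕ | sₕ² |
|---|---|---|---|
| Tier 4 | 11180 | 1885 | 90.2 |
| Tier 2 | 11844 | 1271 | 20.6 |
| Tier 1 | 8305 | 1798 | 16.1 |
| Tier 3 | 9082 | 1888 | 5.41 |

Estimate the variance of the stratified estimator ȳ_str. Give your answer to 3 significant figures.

0.00470

Var(ȳ_str) = Σₕ Wₕ²(1 − fₕ)sₕ²/nₕ with Wₕ = Nₕ/N, N = 40411.
Tier 4: Wₕ = 0.27665735; term = 0.27665735²·(1 − 0.16860465)·90.2/1885 = 0.0030449992.
Tier 2: Wₕ = 0.29308852; term = 0.29308852²·(1 − 0.10731172)·20.6/1271 = 0.0012428511.
Tier 1: Wₕ = 0.20551335; term = 0.20551335²·(1 − 0.21649609)·16.1/1798 = 2.9631759 × 10^-4.
Tier 3: Wₕ = 0.22474079; term = 0.22474079²·(1 − 0.20788373)·5.41/1888 = 1.1464312 × 10^-4.
Sum = 0.004698811.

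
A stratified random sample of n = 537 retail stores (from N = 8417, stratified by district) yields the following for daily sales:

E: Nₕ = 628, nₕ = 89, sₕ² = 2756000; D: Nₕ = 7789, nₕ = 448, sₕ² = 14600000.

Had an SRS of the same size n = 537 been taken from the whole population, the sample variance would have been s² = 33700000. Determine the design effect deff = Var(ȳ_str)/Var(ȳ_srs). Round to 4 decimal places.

0.4502

Var(ȳ_str) = Σ Wₕ²(1−fₕ)sₕ²/nₕ with Wₕ = Nₕ/8417:
  E: (628/8417)²·(1−89/628)·2756000/89 = 147.95272
  D: (7789/8417)²·(1−448/7789)·14600000/448 = 26302.505
  → Var(ȳ_str) = 26450.458.
Var(ȳ_srs) = (1 − 537/8417)·33700000/537 = 58752.25.
deff = 26450.458 / 58752.25 = 0.4502.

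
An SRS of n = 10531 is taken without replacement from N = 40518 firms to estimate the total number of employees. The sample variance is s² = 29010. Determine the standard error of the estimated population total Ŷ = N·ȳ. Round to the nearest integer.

57853

Var(Ŷ) = N²·Var(ȳ) = N²·(1 − n/N)·s²/n.
f = 10531/40518 = 0.25990918; Var(ȳ) = 0.74009082·29010/10531 = 2.0387461.
Var(Ŷ) = 40518² · 2.0387461 = 3.3470264 × 10^9.
SE(Ŷ) = √(3.3470264 × 10^9) = 57853.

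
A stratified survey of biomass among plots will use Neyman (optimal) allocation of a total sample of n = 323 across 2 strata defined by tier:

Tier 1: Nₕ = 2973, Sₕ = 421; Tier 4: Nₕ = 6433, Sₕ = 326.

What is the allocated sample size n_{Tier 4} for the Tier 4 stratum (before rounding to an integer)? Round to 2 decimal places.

202.28

Neyman allocation: nₕ = n·NₕSₕ / Σⱼ NⱼSⱼ.
Σ NⱼSⱼ = 2973·421 + 6433·326 = 3.348791 × 10^6.
n_{Tier 4} = 323·6433·326 / (3.348791 × 10^6) = 202.28.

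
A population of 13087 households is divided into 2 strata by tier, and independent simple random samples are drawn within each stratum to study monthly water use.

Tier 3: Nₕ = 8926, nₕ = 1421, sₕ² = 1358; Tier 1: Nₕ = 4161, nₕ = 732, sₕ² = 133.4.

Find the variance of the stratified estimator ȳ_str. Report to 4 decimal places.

0.3890

Var(ȳ_str) = Σₕ Wₕ²(1 − fₕ)sₕ²/nₕ with Wₕ = Nₕ/N, N = 13087.
Tier 3: Wₕ = 0.68205089; term = 0.68205089²·(1 − 0.15919785)·1358/1421 = 0.37379464.
Tier 1: Wₕ = 0.31794911; term = 0.31794911²·(1 − 0.17591925)·133.4/732 = 0.015182026.
Sum = 0.38897667.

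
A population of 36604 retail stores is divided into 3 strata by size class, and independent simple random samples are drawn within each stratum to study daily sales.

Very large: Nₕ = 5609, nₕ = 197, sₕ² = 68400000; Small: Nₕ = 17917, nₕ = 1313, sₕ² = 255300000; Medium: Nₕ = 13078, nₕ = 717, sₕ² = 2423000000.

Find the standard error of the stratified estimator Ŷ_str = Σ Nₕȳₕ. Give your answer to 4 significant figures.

Var(Ŷ_str) = Σₕ Nₕ²(1 − fₕ)sₕ²/nₕ.
Very large: 5609²·(1 − 197/5609)·68400000/197 = 1.0539818 × 10^13.
Small: 17917²·(1 − 1313/17917)·255300000/1313 = 5.7844771 × 10^13.
Medium: 13078²·(1 − 717/13078)·2423000000/717 = 5.4629748 × 10^14.
Sum = 6.1468207 × 10^14.
SE = √(6.1468207 × 10^14) = 2.479 × 10^7.

2.479 × 10^7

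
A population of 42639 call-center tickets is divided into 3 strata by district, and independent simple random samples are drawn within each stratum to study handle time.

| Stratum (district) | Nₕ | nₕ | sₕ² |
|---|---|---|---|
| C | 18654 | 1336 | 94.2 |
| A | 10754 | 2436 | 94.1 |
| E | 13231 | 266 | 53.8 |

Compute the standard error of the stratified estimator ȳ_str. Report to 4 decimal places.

0.1831

Var(ȳ_str) = Σₕ Wₕ²(1 − fₕ)sₕ²/nₕ with Wₕ = Nₕ/N, N = 42639.
C: Wₕ = 0.43748681; term = 0.43748681²·(1 − 0.07162003)·94.2/1336 = 0.01252853.
A: Wₕ = 0.25221042; term = 0.25221042²·(1 − 0.22652036)·94.1/2436 = 0.0019005849.
E: Wₕ = 0.31030277; term = 0.31030277²·(1 − 0.02010430)·53.8/266 = 0.019083227.
Sum = 0.033512342.
SE = √(0.033512342) = 0.1831.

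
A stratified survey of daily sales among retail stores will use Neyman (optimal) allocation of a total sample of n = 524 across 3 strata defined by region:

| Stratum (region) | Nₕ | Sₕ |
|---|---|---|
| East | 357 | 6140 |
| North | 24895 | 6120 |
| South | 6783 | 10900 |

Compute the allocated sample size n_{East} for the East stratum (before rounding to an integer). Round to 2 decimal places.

Neyman allocation: nₕ = n·NₕSₕ / Σⱼ NⱼSⱼ.
Σ NⱼSⱼ = 357·6140 + 24895·6120 + 6783·10900 = 2.2848408 × 10^8.
n_{East} = 524·357·6140 / (2.2848408 × 10^8) = 5.03.

5.03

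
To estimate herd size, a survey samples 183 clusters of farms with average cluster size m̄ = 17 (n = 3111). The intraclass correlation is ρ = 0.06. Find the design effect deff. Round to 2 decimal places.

1.96

deff = 1 + (17 − 1)·0.06 = 1 + 0.96 = 1.96.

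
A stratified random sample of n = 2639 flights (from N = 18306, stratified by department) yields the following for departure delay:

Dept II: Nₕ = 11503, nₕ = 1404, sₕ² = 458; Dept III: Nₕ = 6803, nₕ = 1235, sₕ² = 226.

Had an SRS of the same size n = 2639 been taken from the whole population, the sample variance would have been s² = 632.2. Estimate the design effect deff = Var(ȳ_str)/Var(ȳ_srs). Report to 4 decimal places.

Var(ȳ_str) = Σ Wₕ²(1−fₕ)sₕ²/nₕ with Wₕ = Nₕ/18306:
  Dept II: (11503/18306)²·(1−1404/11503)·458/1404 = 0.11308394
  Dept III: (6803/18306)²·(1−1235/6803)·226/1235 = 0.02068494
  → Var(ȳ_str) = 0.13376888.
Var(ȳ_srs) = (1 − 2639/18306)·632.2/2639 = 0.20502531.
deff = 0.13376888 / 0.20502531 = 0.6525.

0.6525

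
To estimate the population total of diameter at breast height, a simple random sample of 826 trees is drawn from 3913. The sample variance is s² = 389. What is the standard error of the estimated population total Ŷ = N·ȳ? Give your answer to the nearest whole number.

2385

Var(Ŷ) = N²·Var(ȳ) = N²·(1 − n/N)·s²/n.
f = 826/3913 = 0.21109123; Var(ȳ) = 0.78890877·389/826 = 0.37153209.
Var(Ŷ) = 3913² · 0.37153209 = 5.6887392 × 10^6.
SE(Ŷ) = √(5.6887392 × 10^6) = 2385.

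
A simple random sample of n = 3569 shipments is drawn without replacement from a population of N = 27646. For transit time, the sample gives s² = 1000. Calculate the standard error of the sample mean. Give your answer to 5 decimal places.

0.49398

Under SRS without replacement, Var(ȳ) = (1 − f)·s²/n with f = n/N = 3569/27646 = 0.12909643.
Var(ȳ) = (1 − 0.12909643)·1000/3569 = 0.87090357·0.28019053 = 0.24401893.
SE(ȳ) = √(0.24401893) = 0.49398.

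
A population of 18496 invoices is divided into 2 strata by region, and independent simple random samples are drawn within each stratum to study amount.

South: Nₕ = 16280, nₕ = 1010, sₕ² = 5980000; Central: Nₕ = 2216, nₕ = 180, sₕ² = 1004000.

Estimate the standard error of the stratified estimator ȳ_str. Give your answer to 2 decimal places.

Var(ȳ_str) = Σₕ Wₕ²(1 − fₕ)sₕ²/nₕ with Wₕ = Nₕ/N, N = 18496.
South: Wₕ = 0.88019031; term = 0.88019031²·(1 − 0.06203931)·5980000/1010 = 4302.4677.
Central: Wₕ = 0.11980969; term = 0.11980969²·(1 − 0.08122744)·1004000/180 = 73.561928.
Sum = 4376.0296.
SE = √(4376.0296) = 66.15.

66.15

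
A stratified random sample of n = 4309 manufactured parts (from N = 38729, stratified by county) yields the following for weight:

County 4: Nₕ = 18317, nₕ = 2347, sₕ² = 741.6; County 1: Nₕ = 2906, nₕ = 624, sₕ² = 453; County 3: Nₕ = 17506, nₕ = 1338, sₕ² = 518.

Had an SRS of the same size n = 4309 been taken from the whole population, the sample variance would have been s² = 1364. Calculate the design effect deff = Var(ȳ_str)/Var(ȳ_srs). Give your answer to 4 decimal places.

Var(ȳ_str) = Σ Wₕ²(1−fₕ)sₕ²/nₕ with Wₕ = Nₕ/38729:
  County 4: (18317/38729)²·(1−2347/18317)·741.6/2347 = 0.061623069
  County 1: (2906/38729)²·(1−624/2906)·453/624 = 0.0032096102
  County 3: (17506/38729)²·(1−1338/17506)·518/1338 = 0.073054051
  → Var(ȳ_str) = 0.13788673.
Var(ȳ_srs) = (1 − 4309/38729)·1364/4309 = 0.28132768.
deff = 0.13788673 / 0.28132768 = 0.4901.

0.4901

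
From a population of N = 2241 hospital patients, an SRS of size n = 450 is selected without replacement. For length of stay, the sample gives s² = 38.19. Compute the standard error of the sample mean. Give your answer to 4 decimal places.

Under SRS without replacement, Var(ȳ) = (1 − f)·s²/n with f = n/N = 450/2241 = 0.20080321.
Var(ȳ) = (1 − 0.20080321)·38.19/450 = 0.79919679·0.084866667 = 0.067825167.
SE(ȳ) = √(0.067825167) = 0.2604.

0.2604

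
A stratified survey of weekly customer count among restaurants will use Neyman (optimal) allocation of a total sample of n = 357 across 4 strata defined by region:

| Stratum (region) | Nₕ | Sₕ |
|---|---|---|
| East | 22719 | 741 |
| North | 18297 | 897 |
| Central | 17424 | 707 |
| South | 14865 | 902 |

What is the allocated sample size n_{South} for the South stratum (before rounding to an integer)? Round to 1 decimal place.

Neyman allocation: nₕ = n·NₕSₕ / Σⱼ NⱼSⱼ.
Σ NⱼSⱼ = 22719·741 + 18297·897 + 17424·707 + 14865·902 = 5.8974186 × 10^7.
n_{South} = 357·14865·902 / (5.8974186 × 10^7) = 81.2.

81.2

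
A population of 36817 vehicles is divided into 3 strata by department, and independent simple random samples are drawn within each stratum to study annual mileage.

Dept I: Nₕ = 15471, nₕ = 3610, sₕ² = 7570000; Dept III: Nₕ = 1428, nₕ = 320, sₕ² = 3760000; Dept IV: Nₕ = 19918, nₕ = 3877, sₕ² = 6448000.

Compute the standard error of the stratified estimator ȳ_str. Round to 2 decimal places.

Var(ȳ_str) = Σₕ Wₕ²(1 − fₕ)sₕ²/nₕ with Wₕ = Nₕ/N, N = 36817.
Dept I: Wₕ = 0.42021349; term = 0.42021349²·(1 − 0.23333980)·7570000/3610 = 283.87789.
Dept III: Wₕ = 0.03878643; term = 0.03878643²·(1 − 0.22408964)·3760000/320 = 13.715418.
Dept IV: Wₕ = 0.54100008; term = 0.54100008²·(1 − 0.19464806)·6448000/3877 = 392.02124.
Sum = 689.61455.
SE = √(689.61455) = 26.26.

26.26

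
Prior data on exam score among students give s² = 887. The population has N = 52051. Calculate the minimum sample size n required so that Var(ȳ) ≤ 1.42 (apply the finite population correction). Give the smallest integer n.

Without fpc, n₀ = s²/D = 887/1.42 = 624.6479.
With fpc, (1 − n/N)·s²/n ≤ D requires n ≥ n₀/(1 + n₀/N) = 624.6479/(1 + 624.6479/52051) = 617.2406.
Rounding up, n = 618.

618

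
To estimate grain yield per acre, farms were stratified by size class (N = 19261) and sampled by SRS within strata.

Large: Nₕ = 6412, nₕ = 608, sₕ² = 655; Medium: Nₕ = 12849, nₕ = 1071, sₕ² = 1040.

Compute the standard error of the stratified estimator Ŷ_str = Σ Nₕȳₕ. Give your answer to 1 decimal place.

13676.5

Var(Ŷ_str) = Σₕ Nₕ²(1 − fₕ)sₕ²/nₕ.
Large: 6412²·(1 − 608/6412)·655/608 = 4.0092085 × 10^7.
Medium: 12849²·(1 − 1071/12849)·1040/1071 = 1.4695513 × 10^8.
Sum = 1.8704722 × 10^8.
SE = √(1.8704722 × 10^8) = 13676.5.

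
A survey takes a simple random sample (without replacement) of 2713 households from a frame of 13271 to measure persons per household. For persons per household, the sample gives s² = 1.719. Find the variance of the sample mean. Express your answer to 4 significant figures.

5.041 × 10^-4

Under SRS without replacement, Var(ȳ) = (1 − f)·s²/n with f = n/N = 2713/13271 = 0.20443071.
Var(ȳ) = (1 − 0.20443071)·1.719/2713 = 0.79556929·6.3361592 × 10^-4 = 5.0408537 × 10^-4.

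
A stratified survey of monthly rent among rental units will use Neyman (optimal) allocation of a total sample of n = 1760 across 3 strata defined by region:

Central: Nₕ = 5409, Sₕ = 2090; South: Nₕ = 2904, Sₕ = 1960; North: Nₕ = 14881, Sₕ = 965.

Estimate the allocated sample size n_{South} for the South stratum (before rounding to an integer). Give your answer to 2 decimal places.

319.47

Neyman allocation: nₕ = n·NₕSₕ / Σⱼ NⱼSⱼ.
Σ NⱼSⱼ = 5409·2090 + 2904·1960 + 14881·965 = 3.1356815 × 10^7.
n_{South} = 1760·2904·1960 / (3.1356815 × 10^7) = 319.47.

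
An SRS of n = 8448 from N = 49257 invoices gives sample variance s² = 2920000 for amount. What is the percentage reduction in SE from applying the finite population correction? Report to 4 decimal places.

8.9785

f = n/N = 8448/49257 = 0.17150862.
SE_no-fpc = √(s²/n) = 18.591502; SE_fpc = √((1−f)s²/n) = 16.922264.
Ratio = √(1−f) = 0.91021502. Reduction = 100·(1 − 0.91021502) = 8.9785%.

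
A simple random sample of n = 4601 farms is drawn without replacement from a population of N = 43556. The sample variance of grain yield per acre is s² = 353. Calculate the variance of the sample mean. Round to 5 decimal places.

0.06862

Under SRS without replacement, Var(ȳ) = (1 − f)·s²/n with f = n/N = 4601/43556 = 0.10563413.
Var(ȳ) = (1 − 0.10563413)·353/4601 = 0.89436587·0.076722452 = 0.068617943.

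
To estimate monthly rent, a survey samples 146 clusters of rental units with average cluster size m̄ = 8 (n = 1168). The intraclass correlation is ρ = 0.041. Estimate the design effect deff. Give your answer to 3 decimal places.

deff = 1 + (8 − 1)·0.041 = 1 + 0.287 = 1.287.

1.287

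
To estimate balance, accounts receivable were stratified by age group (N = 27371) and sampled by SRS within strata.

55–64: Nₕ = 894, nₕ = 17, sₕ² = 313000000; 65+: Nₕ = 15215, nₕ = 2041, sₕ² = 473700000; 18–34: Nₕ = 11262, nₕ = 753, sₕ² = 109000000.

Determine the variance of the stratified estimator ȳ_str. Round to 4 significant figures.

Var(ȳ_str) = Σₕ Wₕ²(1 − fₕ)sₕ²/nₕ with Wₕ = Nₕ/N, N = 27371.
55–64: Wₕ = 0.03266231; term = 0.03266231²·(1 − 0.01901566)·313000000/17 = 19268.646.
65+: Wₕ = 0.55588031; term = 0.55588031²·(1 − 0.13414394)·473700000/2041 = 62096.721.
18–34: Wₕ = 0.41145738; term = 0.41145738²·(1 − 0.06686201)·109000000/753 = 22867.943.
Sum = 104233.31.

104200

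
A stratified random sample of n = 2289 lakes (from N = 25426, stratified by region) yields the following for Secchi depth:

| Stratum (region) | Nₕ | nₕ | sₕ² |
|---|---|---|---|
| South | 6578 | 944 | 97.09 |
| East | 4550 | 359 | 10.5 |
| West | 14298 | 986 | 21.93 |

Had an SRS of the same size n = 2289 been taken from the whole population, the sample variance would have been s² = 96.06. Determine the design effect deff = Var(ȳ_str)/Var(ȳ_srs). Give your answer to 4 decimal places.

0.3485

Var(ȳ_str) = Σ Wₕ²(1−fₕ)sₕ²/nₕ with Wₕ = Nₕ/25426:
  South: (6578/25426)²·(1−944/6578)·97.09/944 = 0.0058959954
  East: (4550/25426)²·(1−359/4550)·10.5/359 = 8.6271594 × 10^-4
  West: (14298/25426)²·(1−986/14298)·21.93/986 = 0.0065482346
  → Var(ȳ_str) = 0.013306946.
Var(ȳ_srs) = (1 − 2289/25426)·96.06/2289 = 0.038187901.
deff = 0.013306946 / 0.038187901 = 0.3485.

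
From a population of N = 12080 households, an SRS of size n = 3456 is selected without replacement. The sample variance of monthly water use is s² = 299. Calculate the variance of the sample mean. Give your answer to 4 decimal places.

0.0618

Under SRS without replacement, Var(ȳ) = (1 − f)·s²/n with f = n/N = 3456/12080 = 0.28609272.
Var(ȳ) = (1 − 0.28609272)·299/3456 = 0.71390728·0.086516204 = 0.061764548.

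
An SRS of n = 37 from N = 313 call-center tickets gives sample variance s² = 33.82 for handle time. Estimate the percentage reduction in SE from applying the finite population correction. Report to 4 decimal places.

6.0964

f = n/N = 37/313 = 0.11821086.
SE_no-fpc = √(s²/n) = 0.95606174; SE_fpc = √((1−f)s²/n) = 0.89777666.
Ratio = √(1−f) = 0.93903628. Reduction = 100·(1 − 0.93903628) = 6.0964%.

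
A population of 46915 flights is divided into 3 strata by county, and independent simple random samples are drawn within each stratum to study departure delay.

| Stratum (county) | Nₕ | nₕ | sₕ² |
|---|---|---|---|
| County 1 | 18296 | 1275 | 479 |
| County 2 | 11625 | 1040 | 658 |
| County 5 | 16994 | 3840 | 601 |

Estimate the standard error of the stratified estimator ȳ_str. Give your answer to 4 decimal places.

0.3231

Var(ȳ_str) = Σₕ Wₕ²(1 − fₕ)sₕ²/nₕ with Wₕ = Nₕ/N, N = 46915.
County 1: Wₕ = 0.38998188; term = 0.38998188²·(1 − 0.06968736)·479/1275 = 0.053154876.
County 2: Wₕ = 0.24778855; term = 0.24778855²·(1 − 0.08946237)·658/1040 = 0.035371456.
County 5: Wₕ = 0.36222956; term = 0.36222956²·(1 − 0.22596210)·601/3840 = 0.015895466.
Sum = 0.1044218.
SE = √(0.1044218) = 0.3231.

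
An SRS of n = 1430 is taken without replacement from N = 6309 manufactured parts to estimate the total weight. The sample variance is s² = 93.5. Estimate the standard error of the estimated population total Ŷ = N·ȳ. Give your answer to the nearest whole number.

1419

Var(Ŷ) = N²·Var(ȳ) = N²·(1 − n/N)·s²/n.
f = 1430/6309 = 0.22666033; Var(ȳ) = 0.77333967·93.5/1430 = 0.050564517.
Var(Ŷ) = 6309² · 0.050564517 = 2.0126438 × 10^6.
SE(Ŷ) = √(2.0126438 × 10^6) = 1419.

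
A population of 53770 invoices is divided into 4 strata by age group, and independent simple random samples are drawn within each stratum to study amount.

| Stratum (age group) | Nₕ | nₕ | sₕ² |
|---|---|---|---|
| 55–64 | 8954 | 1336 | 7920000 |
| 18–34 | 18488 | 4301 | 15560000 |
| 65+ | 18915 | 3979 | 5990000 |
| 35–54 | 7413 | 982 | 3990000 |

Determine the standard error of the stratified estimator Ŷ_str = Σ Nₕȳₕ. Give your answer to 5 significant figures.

1.4044 × 10^6

Var(Ŷ_str) = Σₕ Nₕ²(1 − fₕ)sₕ²/nₕ.
55–64: 8954²·(1 − 1336/8954)·7920000/1336 = 4.04368 × 10^11.
18–34: 18488²·(1 − 4301/18488)·15560000/4301 = 9.4890045 × 10^11.
65+: 18915²·(1 − 3979/18915)·5990000/3979 = 4.2529819 × 10^11.
35–54: 7413²·(1 − 982/7413)·3990000/982 = 1.9370192 × 10^11.
Sum = 1.9722686 × 10^12.
SE = √(1.9722686 × 10^12) = 1.4044 × 10^6.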